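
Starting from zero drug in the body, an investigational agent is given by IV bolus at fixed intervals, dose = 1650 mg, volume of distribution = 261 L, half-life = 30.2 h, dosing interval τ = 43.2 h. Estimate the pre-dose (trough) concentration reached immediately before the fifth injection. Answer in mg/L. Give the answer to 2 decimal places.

3.66 mg/L

C₀ per dose = Dose / Vd = 1650 / 261 = 6.322 mg/L
k = ln2 / t½ = 0.693147 / 30.2 = 0.02295 h⁻¹
Fraction remaining after one interval: r = e^(−kτ) = e^(−0.02295 × 43.2) = 0.3710
Before dose 5, 4 doses have been given (aged 1τ, 2τ, 3τ, 4τ).
C_trough = C₀ × (r + r² + … + r^4) = C₀ × r(1−r^4)/(1−r)
        = 6.322 × 0.3710 × (1 − 0.01895) / (1 − 0.3710) = 3.658 mg/L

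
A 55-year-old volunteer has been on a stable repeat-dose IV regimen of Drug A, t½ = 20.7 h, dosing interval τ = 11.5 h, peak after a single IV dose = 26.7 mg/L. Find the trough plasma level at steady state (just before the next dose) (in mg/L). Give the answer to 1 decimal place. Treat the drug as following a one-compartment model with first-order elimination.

k = ln2 / t½ = 0.693147 / 20.7 = 0.03349 h⁻¹
e^(−kτ) = e^(−0.03349 × 11.5) = 0.6804
Accumulation ratio R = 1 / (1 − e^(−kτ)) = 1 / (1 − 0.6804) = 3.129
Steady-state trough = C₀ × R × e^(−kτ) = 26.7 × 3.129 × 0.6804 = 56.84 mg/L

56.8 mg/L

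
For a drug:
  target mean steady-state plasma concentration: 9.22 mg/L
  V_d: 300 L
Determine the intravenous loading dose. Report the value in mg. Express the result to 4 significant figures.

LD = Css × Vd = 9.22 × 300 = 2766 mg

2766 mg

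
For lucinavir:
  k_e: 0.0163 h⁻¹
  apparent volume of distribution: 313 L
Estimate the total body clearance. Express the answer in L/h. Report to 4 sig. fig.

5.102 L/h

CL = k × Vd = 0.0163 × 313 = 5.102 L/h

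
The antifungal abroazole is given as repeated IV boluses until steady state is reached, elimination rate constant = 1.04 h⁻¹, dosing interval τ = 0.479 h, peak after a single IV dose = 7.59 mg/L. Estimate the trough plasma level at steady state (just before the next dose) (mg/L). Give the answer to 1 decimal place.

e^(−kτ) = e^(−1.040 × 0.479) = 0.6076
Accumulation ratio R = 1 / (1 − e^(−kτ)) = 1 / (1 − 0.6076) = 2.548
Steady-state trough = C₀ × R × e^(−kτ) = 7.59 × 2.548 × 0.6076 = 11.75 mg/L

11.8 mg/L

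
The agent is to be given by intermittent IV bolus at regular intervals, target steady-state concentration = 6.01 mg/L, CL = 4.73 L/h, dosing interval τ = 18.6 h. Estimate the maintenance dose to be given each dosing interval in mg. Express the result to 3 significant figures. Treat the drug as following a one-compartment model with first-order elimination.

529 mg

At steady state, Dose/τ = Css × CL.
Dose = Css × CL × τ = 6.01 × 4.730 × 18.6 = 528.7 mg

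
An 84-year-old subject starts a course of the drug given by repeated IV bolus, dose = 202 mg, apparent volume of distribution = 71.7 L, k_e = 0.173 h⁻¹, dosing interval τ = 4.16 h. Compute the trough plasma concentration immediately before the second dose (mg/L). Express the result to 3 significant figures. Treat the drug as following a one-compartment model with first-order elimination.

C₀ per dose = Dose / Vd = 202 / 71.7 = 2.817 mg/L
Fraction remaining after one interval: r = e^(−kτ) = e^(−0.1730 × 4.16) = 0.4869
Before dose 2, 1 dose has been given (aged 1τ).
C_trough = C₀ × r = 2.817 × 0.4869 = 1.372 mg/L

1.37 mg/L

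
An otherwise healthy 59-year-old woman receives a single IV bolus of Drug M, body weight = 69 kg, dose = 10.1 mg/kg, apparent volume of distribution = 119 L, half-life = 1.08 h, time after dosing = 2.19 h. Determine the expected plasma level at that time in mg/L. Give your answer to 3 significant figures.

Total dose = 10.1 × 69 = 696.9 mg
C₀ = Dose / Vd = 696.9 / 119 = 5.856 mg/L
k = ln2 / t½ = 0.693147 / 1.08 = 0.6418 h⁻¹
C = C₀ · e^(−k·t) = 5.856 × e^(−0.6418 × 2.19)
  = 5.856 × 0.2452 = 1.436 mg/L

1.44 mg/L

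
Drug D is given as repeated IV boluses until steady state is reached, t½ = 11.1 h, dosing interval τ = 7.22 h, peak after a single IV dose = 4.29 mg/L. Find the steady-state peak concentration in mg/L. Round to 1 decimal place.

11.8 mg/L

k = ln2 / t½ = 0.693147 / 11.1 = 0.06245 h⁻¹
e^(−kτ) = e^(−0.06245 × 7.22) = 0.6371
Accumulation ratio R = 1 / (1 − e^(−kτ)) = 1 / (1 − 0.6371) = 2.756
Steady-state peak = C₀ × R = 4.29 × 2.756 = 11.82 mg/L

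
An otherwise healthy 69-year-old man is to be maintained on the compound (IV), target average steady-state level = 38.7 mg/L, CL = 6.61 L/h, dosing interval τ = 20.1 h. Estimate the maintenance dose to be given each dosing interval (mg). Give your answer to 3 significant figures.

At steady state, Dose/τ = Css × CL.
Dose = Css × CL × τ = 38.7 × 6.610 × 20.1 = 5142 mg

5140 mg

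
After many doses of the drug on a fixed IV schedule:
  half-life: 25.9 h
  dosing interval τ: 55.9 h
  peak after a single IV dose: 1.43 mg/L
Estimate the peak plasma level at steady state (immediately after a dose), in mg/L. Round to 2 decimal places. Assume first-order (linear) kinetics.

k = ln2 / t½ = 0.693147 / 25.9 = 0.02676 h⁻¹
e^(−kτ) = e^(−0.02676 × 55.9) = 0.2241
Accumulation ratio R = 1 / (1 − e^(−kτ)) = 1 / (1 − 0.2241) = 1.289
Steady-state peak = C₀ × R = 1.43 × 1.289 = 1.843 mg/L

1.84 mg/L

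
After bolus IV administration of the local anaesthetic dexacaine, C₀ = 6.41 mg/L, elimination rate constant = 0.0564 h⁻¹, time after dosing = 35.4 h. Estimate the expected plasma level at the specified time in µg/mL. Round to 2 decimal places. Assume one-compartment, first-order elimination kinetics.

C = C₀ · e^(−k·t) = 6.410 × e^(−0.05640 × 35.4)
  = 6.410 × 0.1358 = 0.8705 mg/L
(0.8705 mg/L = 0.8705 µg/mL)

0.87 µg/mL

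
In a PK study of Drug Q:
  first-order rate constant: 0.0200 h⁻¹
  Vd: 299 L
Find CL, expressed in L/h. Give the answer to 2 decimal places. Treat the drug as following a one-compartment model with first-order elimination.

5.98 L/h

CL = k × Vd = 0.0200 × 299 = 5.980 L/h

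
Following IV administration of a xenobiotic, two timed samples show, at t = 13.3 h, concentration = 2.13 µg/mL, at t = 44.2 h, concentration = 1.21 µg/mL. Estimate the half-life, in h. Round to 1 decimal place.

37.9 h

k = ln(C₁/C₂) / (t₂ − t₁) = ln(2.13/1.21) / (44.2 − 13.3)
  = 0.5655 / 30.90 = 0.01830 h⁻¹
t½ = ln2 / k = 0.693147 / 0.01830 = 37.88 h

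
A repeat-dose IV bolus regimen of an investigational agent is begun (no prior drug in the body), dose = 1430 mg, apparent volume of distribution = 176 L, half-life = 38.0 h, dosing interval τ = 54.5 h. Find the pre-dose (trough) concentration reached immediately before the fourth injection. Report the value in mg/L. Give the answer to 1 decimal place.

4.5 mg/L

C₀ per dose = Dose / Vd = 1430 / 176 = 8.125 mg/L
k = ln2 / t½ = 0.693147 / 38.0 = 0.01824 h⁻¹
Fraction remaining after one interval: r = e^(−kτ) = e^(−0.01824 × 54.5) = 0.3701
Before dose 4, 3 doses have been given (aged 1τ, 2τ, 3τ).
C_trough = C₀ × (r + r² + … + r^3) = C₀ × r(1−r^3)/(1−r)
        = 8.125 × 0.3701 × (1 − 0.05069) / (1 − 0.3701) = 4.532 mg/L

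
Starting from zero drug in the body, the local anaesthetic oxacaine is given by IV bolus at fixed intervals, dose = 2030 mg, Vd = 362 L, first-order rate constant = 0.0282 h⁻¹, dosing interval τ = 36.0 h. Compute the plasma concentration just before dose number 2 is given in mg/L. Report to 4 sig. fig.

C₀ per dose = Dose / Vd = 2030 / 362 = 5.608 mg/L
Fraction remaining after one interval: r = e^(−kτ) = e^(−0.02820 × 36.0) = 0.3623
Before dose 2, 1 dose has been given (aged 1τ).
C_trough = C₀ × r = 5.608 × 0.3623 = 2.032 mg/L

2.032 mg/L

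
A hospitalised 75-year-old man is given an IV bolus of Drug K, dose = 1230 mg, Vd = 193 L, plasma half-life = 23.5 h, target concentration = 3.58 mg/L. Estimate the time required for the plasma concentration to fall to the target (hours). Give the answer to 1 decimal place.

19.6 h

C₀ = Dose / Vd = 1230 / 193 = 6.373 mg/L
k = ln2 / t½ = 0.693147 / 23.5 = 0.02950 h⁻¹
t = ln(C₀ / C) / k = ln(6.373 / 3.58) / 0.02950
  = ln(1.780) / 0.02950 = 0.5766 / 0.02950 = 19.55 h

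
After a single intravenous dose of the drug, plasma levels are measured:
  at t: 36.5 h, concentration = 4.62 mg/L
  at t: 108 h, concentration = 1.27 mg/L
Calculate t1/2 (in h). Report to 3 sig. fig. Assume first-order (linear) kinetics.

k = ln(C₁/C₂) / (t₂ − t₁) = ln(4.62/1.27) / (108 − 36.5)
  = 1.291 / 71.50 = 0.01806 h⁻¹
t½ = ln2 / k = 0.693147 / 0.01806 = 38.38 h

38.4 h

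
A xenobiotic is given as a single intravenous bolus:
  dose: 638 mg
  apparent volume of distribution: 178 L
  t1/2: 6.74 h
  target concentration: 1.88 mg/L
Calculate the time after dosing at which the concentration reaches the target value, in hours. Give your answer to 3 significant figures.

6.27 h

C₀ = Dose / Vd = 638.0 / 178 = 3.584 mg/L
k = ln2 / t½ = 0.693147 / 6.74 = 0.1028 h⁻¹
t = ln(C₀ / C) / k = ln(3.584 / 1.88) / 0.1028
  = ln(1.906) / 0.1028 = 0.6450 / 0.1028 = 6.274 h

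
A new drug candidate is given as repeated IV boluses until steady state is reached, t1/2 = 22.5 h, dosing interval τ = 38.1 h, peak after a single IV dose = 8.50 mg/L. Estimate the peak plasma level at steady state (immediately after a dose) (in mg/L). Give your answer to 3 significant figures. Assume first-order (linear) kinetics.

k = ln2 / t½ = 0.693147 / 22.5 = 0.03081 h⁻¹
e^(−kτ) = e^(−0.03081 × 38.1) = 0.3092
Accumulation ratio R = 1 / (1 − e^(−kτ)) = 1 / (1 − 0.3092) = 1.448
Steady-state peak = C₀ × R = 8.50 × 1.448 = 12.31 mg/L

12.3 mg/L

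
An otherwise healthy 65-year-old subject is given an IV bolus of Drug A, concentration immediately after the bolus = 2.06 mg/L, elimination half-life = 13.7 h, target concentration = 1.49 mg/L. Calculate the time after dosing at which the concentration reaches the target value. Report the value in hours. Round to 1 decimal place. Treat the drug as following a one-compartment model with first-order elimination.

k = ln2 / t½ = 0.693147 / 13.7 = 0.05059 h⁻¹
t = ln(C₀ / C) / k = ln(2.060 / 1.49) / 0.05059
  = ln(1.383) / 0.05059 = 0.3243 / 0.05059 = 6.410 h

6.4 h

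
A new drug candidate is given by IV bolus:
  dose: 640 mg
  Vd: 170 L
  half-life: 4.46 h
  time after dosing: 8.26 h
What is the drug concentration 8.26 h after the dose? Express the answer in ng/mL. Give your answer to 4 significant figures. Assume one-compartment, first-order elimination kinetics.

1043 ng/mL

C₀ = Dose / Vd = 640.0 / 170 = 3.765 mg/L
k = ln2 / t½ = 0.693147 / 4.46 = 0.1554 h⁻¹
C = C₀ · e^(−k·t) = 3.765 × e^(−0.1554 × 8.26)
  = 3.765 × 0.2770 = 1.043 mg/L
Convert: 1.043 mg/L × 1000 = 1043 ng/mL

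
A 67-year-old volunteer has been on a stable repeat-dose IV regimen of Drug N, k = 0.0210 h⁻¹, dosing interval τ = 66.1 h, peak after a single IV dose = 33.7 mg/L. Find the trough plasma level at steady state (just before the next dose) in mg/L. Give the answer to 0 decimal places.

e^(−kτ) = e^(−0.02100 × 66.1) = 0.2495
Accumulation ratio R = 1 / (1 − e^(−kτ)) = 1 / (1 − 0.2495) = 1.332
Steady-state trough = C₀ × R × e^(−kτ) = 33.7 × 1.332 × 0.2495 = 11.20 mg/L

11 mg/L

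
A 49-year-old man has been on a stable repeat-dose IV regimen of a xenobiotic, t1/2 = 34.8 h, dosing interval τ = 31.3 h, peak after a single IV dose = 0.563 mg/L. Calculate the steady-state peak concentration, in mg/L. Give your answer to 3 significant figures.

k = ln2 / t½ = 0.693147 / 34.8 = 0.01992 h⁻¹
e^(−kτ) = e^(−0.01992 × 31.3) = 0.5361
Accumulation ratio R = 1 / (1 − e^(−kτ)) = 1 / (1 − 0.5361) = 2.156
Steady-state peak = C₀ × R = 0.563 × 2.156 = 1.214 mg/L

1.21 mg/L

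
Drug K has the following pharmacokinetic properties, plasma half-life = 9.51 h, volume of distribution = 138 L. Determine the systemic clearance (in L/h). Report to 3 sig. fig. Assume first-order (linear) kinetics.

10.1 L/h

k = ln2 / t½ = 0.693147 / 9.51 = 0.07289 h⁻¹
CL = k × Vd = 0.07289 × 138 = 10.06 L/h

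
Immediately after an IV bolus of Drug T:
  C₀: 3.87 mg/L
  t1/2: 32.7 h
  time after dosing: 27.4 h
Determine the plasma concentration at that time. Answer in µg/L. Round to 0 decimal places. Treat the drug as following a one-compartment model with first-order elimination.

k = ln2 / t½ = 0.693147 / 32.7 = 0.02120 h⁻¹
C = C₀ · e^(−k·t) = 3.870 × e^(−0.02120 × 27.4)
  = 3.870 × 0.5594 = 2.165 mg/L
Convert: 2.165 mg/L × 1000 = 2165 µg/L

2165 µg/L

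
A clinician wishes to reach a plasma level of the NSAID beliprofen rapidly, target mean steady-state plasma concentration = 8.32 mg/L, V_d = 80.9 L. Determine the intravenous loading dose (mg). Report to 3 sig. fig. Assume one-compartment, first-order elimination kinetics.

LD = Css × Vd = 8.32 × 80.9 = 673.1 mg

673 mg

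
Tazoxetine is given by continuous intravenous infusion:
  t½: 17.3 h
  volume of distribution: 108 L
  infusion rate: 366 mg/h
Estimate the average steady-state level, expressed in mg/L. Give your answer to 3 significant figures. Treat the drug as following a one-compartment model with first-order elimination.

k = ln2 / t½ = 0.693147 / 17.3 = 0.04007 h⁻¹
CL = k × Vd = 0.04007 × 108 = 4.328 L/h
At steady state Css = R₀ / CL = 366 / 4.328 = 84.57 mg/L

84.6 mg/L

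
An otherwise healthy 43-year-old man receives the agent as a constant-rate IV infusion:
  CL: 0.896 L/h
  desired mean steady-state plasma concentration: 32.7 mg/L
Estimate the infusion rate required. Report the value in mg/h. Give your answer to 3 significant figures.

29.3 mg/h

At steady state, infusion rate R₀ = Css × CL = 32.7 × 0.8960 = 29.30 mg/h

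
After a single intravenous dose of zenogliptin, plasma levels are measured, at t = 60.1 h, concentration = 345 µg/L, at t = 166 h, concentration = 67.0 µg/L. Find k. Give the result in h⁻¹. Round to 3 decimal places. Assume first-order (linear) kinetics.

k = ln(C₁/C₂) / (t₂ − t₁) = ln(345/67.0) / (166 − 60.1)
  = 1.639 / 105.9 = 0.01548 h⁻¹

0.015 h⁻¹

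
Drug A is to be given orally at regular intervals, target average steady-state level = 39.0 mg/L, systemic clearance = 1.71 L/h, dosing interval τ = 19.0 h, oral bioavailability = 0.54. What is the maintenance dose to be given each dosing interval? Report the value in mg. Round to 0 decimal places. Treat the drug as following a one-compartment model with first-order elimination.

2347 mg

At steady state, F × (Dose/τ) = Css × CL.
Dose = Css × CL × τ / F = 39.0 × 1.710 × 19.0 / 0.54 = 2347 mg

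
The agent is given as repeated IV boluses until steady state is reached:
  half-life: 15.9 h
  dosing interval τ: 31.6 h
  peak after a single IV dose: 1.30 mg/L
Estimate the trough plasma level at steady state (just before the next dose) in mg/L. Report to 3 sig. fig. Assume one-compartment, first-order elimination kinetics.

0.438 mg/L

k = ln2 / t½ = 0.693147 / 15.9 = 0.04359 h⁻¹
e^(−kτ) = e^(−0.04359 × 31.6) = 0.2522
Accumulation ratio R = 1 / (1 − e^(−kτ)) = 1 / (1 − 0.2522) = 1.337
Steady-state trough = C₀ × R × e^(−kτ) = 1.30 × 1.337 × 0.2522 = 0.4383 mg/L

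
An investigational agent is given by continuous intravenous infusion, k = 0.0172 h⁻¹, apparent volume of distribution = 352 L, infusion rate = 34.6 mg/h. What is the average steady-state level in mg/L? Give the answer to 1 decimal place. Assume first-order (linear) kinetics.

CL = k × Vd = 0.01720 × 352 = 6.054 L/h
At steady state Css = R₀ / CL = 34.6 / 6.054 = 5.715 mg/L

5.7 mg/L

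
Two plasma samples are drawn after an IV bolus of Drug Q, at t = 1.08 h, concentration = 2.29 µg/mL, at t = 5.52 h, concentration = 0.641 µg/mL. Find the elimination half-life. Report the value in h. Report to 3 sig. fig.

2.42 h

k = ln(C₁/C₂) / (t₂ − t₁) = ln(2.29/0.641) / (5.52 − 1.08)
  = 1.273 / 4.440 = 0.2867 h⁻¹
t½ = ln2 / k = 0.693147 / 0.2867 = 2.418 h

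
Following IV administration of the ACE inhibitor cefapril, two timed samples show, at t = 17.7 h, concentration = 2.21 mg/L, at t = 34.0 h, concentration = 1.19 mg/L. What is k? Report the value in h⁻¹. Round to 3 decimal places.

k = ln(C₁/C₂) / (t₂ − t₁) = ln(2.21/1.19) / (34.0 − 17.7)
  = 0.6190 / 16.30 = 0.03798 h⁻¹

0.038 h⁻¹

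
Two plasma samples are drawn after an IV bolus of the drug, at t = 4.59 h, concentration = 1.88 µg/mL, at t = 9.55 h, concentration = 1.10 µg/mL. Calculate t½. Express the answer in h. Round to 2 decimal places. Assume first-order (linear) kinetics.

k = ln(C₁/C₂) / (t₂ − t₁) = ln(1.88/1.10) / (9.55 − 4.59)
  = 0.5360 / 4.960 = 0.1081 h⁻¹
t½ = ln2 / k = 0.693147 / 0.1081 = 6.412 h

6.41 h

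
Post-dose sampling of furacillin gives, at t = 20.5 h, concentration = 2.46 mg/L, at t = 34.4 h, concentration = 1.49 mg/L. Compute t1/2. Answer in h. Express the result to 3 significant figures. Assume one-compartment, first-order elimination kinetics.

19.2 h

k = ln(C₁/C₂) / (t₂ − t₁) = ln(2.46/1.49) / (34.4 − 20.5)
  = 0.5014 / 13.90 = 0.03607 h⁻¹
t½ = ln2 / k = 0.693147 / 0.03607 = 19.22 h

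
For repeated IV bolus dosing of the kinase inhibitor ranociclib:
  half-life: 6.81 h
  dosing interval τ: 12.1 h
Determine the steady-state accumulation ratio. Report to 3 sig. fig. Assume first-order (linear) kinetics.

k = ln2 / t½ = 0.693147 / 6.81 = 0.1018 h⁻¹
e^(−kτ) = e^(−0.1018 × 12.1) = 0.2918
Accumulation ratio R = 1 / (1 − e^(−kτ)) = 1 / (1 − 0.2918) = 1.412

1.41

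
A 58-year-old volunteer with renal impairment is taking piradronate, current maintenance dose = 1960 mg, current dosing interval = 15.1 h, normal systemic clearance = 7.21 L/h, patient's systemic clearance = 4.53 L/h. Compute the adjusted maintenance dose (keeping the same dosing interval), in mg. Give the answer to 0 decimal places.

1231 mg

To keep the same average steady-state level, dosing rate must scale with clearance.
CL ratio = 4.53 / 7.21 = 0.6283
New dose (same interval) = 1960 × 0.6283 = 1231 mg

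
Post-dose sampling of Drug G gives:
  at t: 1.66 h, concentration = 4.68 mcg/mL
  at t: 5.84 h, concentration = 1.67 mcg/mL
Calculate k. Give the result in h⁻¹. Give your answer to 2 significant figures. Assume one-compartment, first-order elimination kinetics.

0.25 h⁻¹

k = ln(C₁/C₂) / (t₂ − t₁) = ln(4.68/1.67) / (5.84 − 1.66)
  = 1.030 / 4.180 = 0.2464 h⁻¹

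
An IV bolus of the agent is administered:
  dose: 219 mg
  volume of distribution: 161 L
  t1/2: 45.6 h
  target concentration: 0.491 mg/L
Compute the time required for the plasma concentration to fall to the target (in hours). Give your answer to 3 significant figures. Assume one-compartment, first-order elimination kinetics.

67.0 h

C₀ = Dose / Vd = 219.0 / 161 = 1.360 mg/L
k = ln2 / t½ = 0.693147 / 45.6 = 0.01520 h⁻¹
t = ln(C₀ / C) / k = ln(1.360 / 0.491) / 0.01520
  = ln(2.770) / 0.01520 = 1.019 / 0.01520 = 67.04 h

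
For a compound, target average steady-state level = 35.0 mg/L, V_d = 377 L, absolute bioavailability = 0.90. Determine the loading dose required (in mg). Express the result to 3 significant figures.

14700 mg

LD = Css × Vd / F = 35.0 × 377 / 0.90 = 14660 mg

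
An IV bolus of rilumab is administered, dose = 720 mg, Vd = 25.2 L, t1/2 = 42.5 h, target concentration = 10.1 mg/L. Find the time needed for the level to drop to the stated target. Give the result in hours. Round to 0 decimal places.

64 h

C₀ = Dose / Vd = 720.0 / 25.2 = 28.57 mg/L
k = ln2 / t½ = 0.693147 / 42.5 = 0.01631 h⁻¹
t = ln(C₀ / C) / k = ln(28.57 / 10.1) / 0.01631
  = ln(2.829) / 0.01631 = 1.040 / 0.01631 = 63.76 h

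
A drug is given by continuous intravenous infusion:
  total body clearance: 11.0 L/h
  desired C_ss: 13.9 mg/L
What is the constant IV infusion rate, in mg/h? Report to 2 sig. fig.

At steady state, infusion rate R₀ = Css × CL = 13.9 × 11.00 = 152.9 mg/h

150 mg/h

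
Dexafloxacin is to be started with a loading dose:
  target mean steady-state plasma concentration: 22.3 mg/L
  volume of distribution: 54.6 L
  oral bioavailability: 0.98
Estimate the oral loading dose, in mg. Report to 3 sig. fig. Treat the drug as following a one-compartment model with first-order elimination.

1240 mg

LD = Css × Vd / F = 22.3 × 54.6 / 0.98 = 1242 mg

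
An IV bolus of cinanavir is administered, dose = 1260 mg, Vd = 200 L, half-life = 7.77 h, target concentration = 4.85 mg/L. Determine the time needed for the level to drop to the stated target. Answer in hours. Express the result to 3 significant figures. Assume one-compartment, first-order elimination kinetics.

C₀ = Dose / Vd = 1260 / 200 = 6.300 mg/L
k = ln2 / t½ = 0.693147 / 7.77 = 0.08921 h⁻¹
t = ln(C₀ / C) / k = ln(6.300 / 4.85) / 0.08921
  = ln(1.299) / 0.08921 = 0.2616 / 0.08921 = 2.932 h

2.93 h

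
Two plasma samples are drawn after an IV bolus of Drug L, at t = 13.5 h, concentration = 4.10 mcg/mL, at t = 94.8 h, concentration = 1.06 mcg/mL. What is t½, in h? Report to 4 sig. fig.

41.66 h

k = ln(C₁/C₂) / (t₂ − t₁) = ln(4.10/1.06) / (94.8 − 13.5)
  = 1.353 / 81.30 = 0.01664 h⁻¹
t½ = ln2 / k = 0.693147 / 0.01664 = 41.66 h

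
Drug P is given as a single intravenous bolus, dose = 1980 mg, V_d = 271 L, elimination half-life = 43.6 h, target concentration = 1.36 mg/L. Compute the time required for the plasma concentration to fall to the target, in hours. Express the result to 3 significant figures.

106 h

C₀ = Dose / Vd = 1980 / 271 = 7.306 mg/L
k = ln2 / t½ = 0.693147 / 43.6 = 0.01590 h⁻¹
t = ln(C₀ / C) / k = ln(7.306 / 1.36) / 0.01590
  = ln(5.372) / 0.01590 = 1.681 / 0.01590 = 105.7 h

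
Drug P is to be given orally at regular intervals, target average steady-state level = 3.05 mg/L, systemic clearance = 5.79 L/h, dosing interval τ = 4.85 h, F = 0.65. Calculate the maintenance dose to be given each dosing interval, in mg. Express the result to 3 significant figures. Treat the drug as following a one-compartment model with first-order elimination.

132 mg

At steady state, F × (Dose/τ) = Css × CL.
Dose = Css × CL × τ / F = 3.05 × 5.790 × 4.85 / 0.65 = 131.8 mg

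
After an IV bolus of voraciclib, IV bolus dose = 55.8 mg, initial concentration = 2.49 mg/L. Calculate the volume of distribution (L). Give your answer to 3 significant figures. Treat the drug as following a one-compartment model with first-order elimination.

22.4 L

Vd = Dose / C₀ = 55.80 / 2.49 = 22.41 L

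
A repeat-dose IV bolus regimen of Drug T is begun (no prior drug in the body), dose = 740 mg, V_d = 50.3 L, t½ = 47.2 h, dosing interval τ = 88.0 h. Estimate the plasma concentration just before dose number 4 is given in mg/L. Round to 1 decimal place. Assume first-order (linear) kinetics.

5.5 mg/L

C₀ per dose = Dose / Vd = 740 / 50.3 = 14.71 mg/L
k = ln2 / t½ = 0.693147 / 47.2 = 0.01469 h⁻¹
Fraction remaining after one interval: r = e^(−kτ) = e^(−0.01469 × 88.0) = 0.2745
Before dose 4, 3 doses have been given (aged 1τ, 2τ, 3τ).
C_trough = C₀ × (r + r² + … + r^3) = C₀ × r(1−r^3)/(1−r)
        = 14.71 × 0.2745 × (1 − 0.02068) / (1 − 0.2745) = 5.451 mg/L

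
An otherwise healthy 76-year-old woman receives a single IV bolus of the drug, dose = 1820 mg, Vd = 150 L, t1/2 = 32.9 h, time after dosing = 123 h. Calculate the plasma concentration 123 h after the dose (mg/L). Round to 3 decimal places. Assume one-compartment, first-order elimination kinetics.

C₀ = Dose / Vd = 1820 / 150 = 12.13 mg/L
k = ln2 / t½ = 0.693147 / 32.9 = 0.02107 h⁻¹
C = C₀ · e^(−k·t) = 12.13 × e^(−0.02107 × 123)
  = 12.13 × 0.07490 = 0.9085 mg/L

0.909 mg/L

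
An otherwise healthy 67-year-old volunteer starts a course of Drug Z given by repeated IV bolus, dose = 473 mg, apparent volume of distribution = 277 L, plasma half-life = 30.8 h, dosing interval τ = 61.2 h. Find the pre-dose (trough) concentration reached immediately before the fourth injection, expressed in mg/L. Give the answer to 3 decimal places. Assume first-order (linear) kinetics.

C₀ per dose = Dose / Vd = 473 / 277 = 1.708 mg/L
k = ln2 / t½ = 0.693147 / 30.8 = 0.02250 h⁻¹
Fraction remaining after one interval: r = e^(−kτ) = e^(−0.02250 × 61.2) = 0.2523
Before dose 4, 3 doses have been given (aged 1τ, 2τ, 3τ).
C_trough = C₀ × (r + r² + … + r^3) = C₀ × r(1−r^3)/(1−r)
        = 1.708 × 0.2523 × (1 − 0.01606) / (1 − 0.2523) = 0.5671 mg/L

0.567 mg/L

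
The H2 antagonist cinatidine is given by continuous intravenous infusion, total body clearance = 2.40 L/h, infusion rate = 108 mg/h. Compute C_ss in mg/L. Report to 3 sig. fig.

45.0 mg/L

At steady state Css = R₀ / CL = 108 / 2.400 = 45.00 mg/L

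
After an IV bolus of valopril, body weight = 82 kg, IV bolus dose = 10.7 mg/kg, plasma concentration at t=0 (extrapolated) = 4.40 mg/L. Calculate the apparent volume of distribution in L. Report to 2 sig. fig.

200 L

Dose = 10.7 × 82 = 877.4 mg
Vd = Dose / C₀ = 877.4 / 4.40 = 199.4 L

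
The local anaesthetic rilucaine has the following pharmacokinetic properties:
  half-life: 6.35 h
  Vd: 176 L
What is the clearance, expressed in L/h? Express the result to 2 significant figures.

19 L/h

k = ln2 / t½ = 0.693147 / 6.35 = 0.1092 h⁻¹
CL = k × Vd = 0.1092 × 176 = 19.22 L/h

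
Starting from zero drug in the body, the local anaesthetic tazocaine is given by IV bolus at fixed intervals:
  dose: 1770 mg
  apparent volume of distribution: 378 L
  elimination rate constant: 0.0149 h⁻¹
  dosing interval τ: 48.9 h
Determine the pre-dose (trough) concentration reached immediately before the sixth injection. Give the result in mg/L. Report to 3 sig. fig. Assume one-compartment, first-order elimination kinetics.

C₀ per dose = Dose / Vd = 1770 / 378 = 4.683 mg/L
Fraction remaining after one interval: r = e^(−kτ) = e^(−0.01490 × 48.9) = 0.4826
Before dose 6, 5 doses have been given (aged 1τ, 2τ, 3τ, 4τ, 5τ).
C_trough = C₀ × (r + r² + … + r^5) = C₀ × r(1−r^5)/(1−r)
        = 4.683 × 0.4826 × (1 − 0.02618) / (1 − 0.4826) = 4.254 mg/L

4.25 mg/L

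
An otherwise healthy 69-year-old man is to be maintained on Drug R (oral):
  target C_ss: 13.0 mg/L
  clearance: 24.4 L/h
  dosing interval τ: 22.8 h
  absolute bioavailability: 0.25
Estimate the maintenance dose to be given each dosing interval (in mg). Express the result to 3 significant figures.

At steady state, F × (Dose/τ) = Css × CL.
Dose = Css × CL × τ / F = 13.0 × 24.40 × 22.8 / 0.25 = 28930 mg

28900 mg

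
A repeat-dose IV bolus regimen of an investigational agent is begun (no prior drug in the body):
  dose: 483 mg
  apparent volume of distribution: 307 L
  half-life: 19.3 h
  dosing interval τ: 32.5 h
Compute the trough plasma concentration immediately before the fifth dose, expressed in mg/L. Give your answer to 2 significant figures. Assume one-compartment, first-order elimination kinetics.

0.70 mg/L

C₀ per dose = Dose / Vd = 483 / 307 = 1.573 mg/L
k = ln2 / t½ = 0.693147 / 19.3 = 0.03591 h⁻¹
Fraction remaining after one interval: r = e^(−kτ) = e^(−0.03591 × 32.5) = 0.3113
Before dose 5, 4 doses have been given (aged 1τ, 2τ, 3τ, 4τ).
C_trough = C₀ × (r + r² + … + r^4) = C₀ × r(1−r^4)/(1−r)
        = 1.573 × 0.3113 × (1 − 0.009391) / (1 − 0.3113) = 0.7043 mg/L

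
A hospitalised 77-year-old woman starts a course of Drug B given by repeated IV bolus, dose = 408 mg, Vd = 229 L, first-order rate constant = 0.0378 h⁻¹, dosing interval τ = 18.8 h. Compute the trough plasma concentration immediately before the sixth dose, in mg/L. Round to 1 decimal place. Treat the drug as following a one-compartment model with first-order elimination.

C₀ per dose = Dose / Vd = 408 / 229 = 1.782 mg/L
Fraction remaining after one interval: r = e^(−kτ) = e^(−0.03780 × 18.8) = 0.4913
Before dose 6, 5 doses have been given (aged 1τ, 2τ, 3τ, 4τ, 5τ).
C_trough = C₀ × (r + r² + … + r^5) = C₀ × r(1−r^5)/(1−r)
        = 1.782 × 0.4913 × (1 − 0.02862) / (1 − 0.4913) = 1.672 mg/L

1.7 mg/L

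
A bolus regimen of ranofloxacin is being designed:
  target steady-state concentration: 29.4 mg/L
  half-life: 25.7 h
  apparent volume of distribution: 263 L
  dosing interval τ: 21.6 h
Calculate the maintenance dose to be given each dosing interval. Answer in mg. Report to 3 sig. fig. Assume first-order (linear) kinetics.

k = ln2 / t½ = 0.693147 / 25.7 = 0.02697 h⁻¹
CL = k × Vd = 0.02697 × 263 = 7.093 L/h
At steady state, Dose/τ = Css × CL.
Dose = Css × CL × τ = 29.4 × 7.093 × 21.6 = 4504 mg

4500 mg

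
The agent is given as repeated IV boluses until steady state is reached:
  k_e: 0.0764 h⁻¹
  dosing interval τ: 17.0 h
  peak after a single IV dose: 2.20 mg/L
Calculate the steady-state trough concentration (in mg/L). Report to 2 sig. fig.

e^(−kτ) = e^(−0.07640 × 17.0) = 0.2729
Accumulation ratio R = 1 / (1 − e^(−kτ)) = 1 / (1 − 0.2729) = 1.375
Steady-state trough = C₀ × R × e^(−kτ) = 2.20 × 1.375 × 0.2729 = 0.8255 mg/L

0.83 mg/L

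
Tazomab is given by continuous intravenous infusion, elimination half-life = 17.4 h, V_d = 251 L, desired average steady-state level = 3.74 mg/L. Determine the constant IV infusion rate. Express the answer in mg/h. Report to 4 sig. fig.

37.40 mg/h

k = ln2 / t½ = 0.693147 / 17.4 = 0.03984 h⁻¹
CL = k × Vd = 0.03984 × 251 = 10.00 L/h
At steady state, infusion rate R₀ = Css × CL = 3.74 × 10.00 = 37.40 mg/h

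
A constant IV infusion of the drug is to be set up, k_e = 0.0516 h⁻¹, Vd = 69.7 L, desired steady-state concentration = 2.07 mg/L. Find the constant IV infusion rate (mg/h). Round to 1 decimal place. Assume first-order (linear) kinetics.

7.4 mg/h

CL = k × Vd = 0.05160 × 69.7 = 3.597 L/h
At steady state, infusion rate R₀ = Css × CL = 2.07 × 3.597 = 7.446 mg/h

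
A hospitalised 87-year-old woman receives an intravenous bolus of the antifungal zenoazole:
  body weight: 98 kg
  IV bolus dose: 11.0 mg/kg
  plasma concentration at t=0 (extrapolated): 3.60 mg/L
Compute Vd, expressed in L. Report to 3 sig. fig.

299 L

Dose = 11.0 × 98 = 1078 mg
Vd = Dose / C₀ = 1078 / 3.60 = 299.4 L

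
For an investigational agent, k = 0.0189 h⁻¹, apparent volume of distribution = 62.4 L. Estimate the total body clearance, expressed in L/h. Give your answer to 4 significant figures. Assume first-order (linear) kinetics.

1.179 L/h

CL = k × Vd = 0.0189 × 62.4 = 1.179 L/h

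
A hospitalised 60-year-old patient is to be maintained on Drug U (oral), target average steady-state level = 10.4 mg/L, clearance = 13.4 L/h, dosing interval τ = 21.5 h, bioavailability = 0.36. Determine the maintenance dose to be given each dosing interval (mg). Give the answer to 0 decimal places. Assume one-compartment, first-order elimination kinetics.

8323 mg

At steady state, F × (Dose/τ) = Css × CL.
Dose = Css × CL × τ / F = 10.4 × 13.40 × 21.5 / 0.36 = 8323 mg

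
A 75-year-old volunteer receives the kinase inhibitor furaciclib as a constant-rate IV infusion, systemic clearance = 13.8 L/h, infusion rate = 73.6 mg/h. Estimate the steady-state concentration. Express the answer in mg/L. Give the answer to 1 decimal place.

5.3 mg/L

At steady state Css = R₀ / CL = 73.6 / 13.80 = 5.333 mg/L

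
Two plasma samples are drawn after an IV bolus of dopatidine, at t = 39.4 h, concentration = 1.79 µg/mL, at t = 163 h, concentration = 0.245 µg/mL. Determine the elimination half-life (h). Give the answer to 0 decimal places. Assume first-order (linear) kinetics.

k = ln(C₁/C₂) / (t₂ − t₁) = ln(1.79/0.245) / (163 − 39.4)
  = 1.989 / 123.6 = 0.01609 h⁻¹
t½ = ln2 / k = 0.693147 / 0.01609 = 43.08 h

43 h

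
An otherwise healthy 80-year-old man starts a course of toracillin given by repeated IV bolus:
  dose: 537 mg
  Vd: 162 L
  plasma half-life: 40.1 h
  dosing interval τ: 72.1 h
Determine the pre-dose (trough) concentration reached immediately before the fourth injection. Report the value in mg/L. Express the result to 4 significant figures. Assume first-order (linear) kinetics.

C₀ per dose = Dose / Vd = 537 / 162 = 3.315 mg/L
k = ln2 / t½ = 0.693147 / 40.1 = 0.01729 h⁻¹
Fraction remaining after one interval: r = e^(−kτ) = e^(−0.01729 × 72.1) = 0.2875
Before dose 4, 3 doses have been given (aged 1τ, 2τ, 3τ).
C_trough = C₀ × (r + r² + … + r^3) = C₀ × r(1−r^3)/(1−r)
        = 3.315 × 0.2875 × (1 − 0.02376) / (1 − 0.2875) = 1.306 mg/L

1.306 mg/L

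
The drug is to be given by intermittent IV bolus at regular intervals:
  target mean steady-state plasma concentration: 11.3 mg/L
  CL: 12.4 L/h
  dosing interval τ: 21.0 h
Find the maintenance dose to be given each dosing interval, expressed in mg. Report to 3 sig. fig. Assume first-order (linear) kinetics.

At steady state, Dose/τ = Css × CL.
Dose = Css × CL × τ = 11.3 × 12.40 × 21.0 = 2943 mg

2940 mg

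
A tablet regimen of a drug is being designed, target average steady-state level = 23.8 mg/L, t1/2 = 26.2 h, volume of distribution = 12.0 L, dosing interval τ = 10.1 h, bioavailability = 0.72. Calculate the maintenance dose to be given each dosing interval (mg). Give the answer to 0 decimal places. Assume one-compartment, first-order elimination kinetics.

k = ln2 / t½ = 0.693147 / 26.2 = 0.02646 h⁻¹
CL = k × Vd = 0.02646 × 12.0 = 0.3175 L/h
At steady state, F × (Dose/τ) = Css × CL.
Dose = Css × CL × τ / F = 23.8 × 0.3175 × 10.1 / 0.72 = 106.0 mg

106 mg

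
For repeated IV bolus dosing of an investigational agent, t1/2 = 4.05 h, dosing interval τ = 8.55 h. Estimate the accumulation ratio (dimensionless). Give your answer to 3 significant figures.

k = ln2 / t½ = 0.693147 / 4.05 = 0.1711 h⁻¹
e^(−kτ) = e^(−0.1711 × 8.55) = 0.2316
Accumulation ratio R = 1 / (1 − e^(−kτ)) = 1 / (1 − 0.2316) = 1.301

1.30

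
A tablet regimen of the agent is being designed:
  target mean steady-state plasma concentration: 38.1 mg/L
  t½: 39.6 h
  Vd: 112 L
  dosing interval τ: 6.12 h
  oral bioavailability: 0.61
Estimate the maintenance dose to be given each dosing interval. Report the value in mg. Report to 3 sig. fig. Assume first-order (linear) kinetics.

k = ln2 / t½ = 0.693147 / 39.6 = 0.01750 h⁻¹
CL = k × Vd = 0.01750 × 112 = 1.960 L/h
At steady state, F × (Dose/τ) = Css × CL.
Dose = Css × CL × τ / F = 38.1 × 1.960 × 6.12 / 0.61 = 749.2 mg

749 mg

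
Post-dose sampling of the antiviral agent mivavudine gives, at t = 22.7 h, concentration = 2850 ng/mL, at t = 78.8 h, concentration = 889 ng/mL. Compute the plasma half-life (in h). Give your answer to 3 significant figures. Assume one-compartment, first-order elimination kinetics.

33.4 h

k = ln(C₁/C₂) / (t₂ − t₁) = ln(2850/889) / (78.8 − 22.7)
  = 1.165 / 56.10 = 0.02077 h⁻¹
t½ = ln2 / k = 0.693147 / 0.02077 = 33.37 h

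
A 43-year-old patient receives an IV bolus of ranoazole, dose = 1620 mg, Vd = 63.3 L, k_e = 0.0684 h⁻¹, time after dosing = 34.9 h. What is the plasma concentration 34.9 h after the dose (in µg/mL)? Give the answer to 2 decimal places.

C₀ = Dose / Vd = 1620 / 63.3 = 25.59 mg/L
C = C₀ · e^(−k·t) = 25.59 × e^(−0.06840 × 34.9)
  = 25.59 × 0.09189 = 2.351 mg/L
(2.351 mg/L = 2.351 µg/mL)

2.35 µg/mL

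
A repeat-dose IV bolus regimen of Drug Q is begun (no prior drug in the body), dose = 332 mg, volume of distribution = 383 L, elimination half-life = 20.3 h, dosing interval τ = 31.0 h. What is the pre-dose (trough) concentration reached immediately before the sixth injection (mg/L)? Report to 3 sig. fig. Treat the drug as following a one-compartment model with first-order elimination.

C₀ per dose = Dose / Vd = 332 / 383 = 0.8668 mg/L
k = ln2 / t½ = 0.693147 / 20.3 = 0.03415 h⁻¹
Fraction remaining after one interval: r = e^(−kτ) = e^(−0.03415 × 31.0) = 0.3469
Before dose 6, 5 doses have been given (aged 1τ, 2τ, 3τ, 4τ, 5τ).
C_trough = C₀ × (r + r² + … + r^5) = C₀ × r(1−r^5)/(1−r)
        = 0.8668 × 0.3469 × (1 − 0.005024) / (1 − 0.3469) = 0.4581 mg/L

0.458 mg/L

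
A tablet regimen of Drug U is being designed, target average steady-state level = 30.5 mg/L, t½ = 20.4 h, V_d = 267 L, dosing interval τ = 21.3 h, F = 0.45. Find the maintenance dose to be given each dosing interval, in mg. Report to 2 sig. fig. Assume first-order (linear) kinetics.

k = ln2 / t½ = 0.693147 / 20.4 = 0.03398 h⁻¹
CL = k × Vd = 0.03398 × 267 = 9.073 L/h
At steady state, F × (Dose/τ) = Css × CL.
Dose = Css × CL × τ / F = 30.5 × 9.073 × 21.3 / 0.45 = 13100 mg

13000 mg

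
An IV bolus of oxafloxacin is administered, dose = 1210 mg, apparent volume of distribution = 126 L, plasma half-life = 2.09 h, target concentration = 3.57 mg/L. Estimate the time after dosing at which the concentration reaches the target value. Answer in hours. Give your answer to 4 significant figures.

C₀ = Dose / Vd = 1210 / 126 = 9.603 mg/L
k = ln2 / t½ = 0.693147 / 2.09 = 0.3316 h⁻¹
t = ln(C₀ / C) / k = ln(9.603 / 3.57) / 0.3316
  = ln(2.690) / 0.3316 = 0.9895 / 0.3316 = 2.984 h

2.984 h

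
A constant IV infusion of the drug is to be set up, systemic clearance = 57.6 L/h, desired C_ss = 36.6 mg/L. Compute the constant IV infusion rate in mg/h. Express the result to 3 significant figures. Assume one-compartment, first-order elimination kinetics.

At steady state, infusion rate R₀ = Css × CL = 36.6 × 57.60 = 2108 mg/h

2110 mg/h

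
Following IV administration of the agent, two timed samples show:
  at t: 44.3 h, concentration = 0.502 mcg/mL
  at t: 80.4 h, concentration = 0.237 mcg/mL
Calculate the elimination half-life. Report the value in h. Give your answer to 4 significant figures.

k = ln(C₁/C₂) / (t₂ − t₁) = ln(0.502/0.237) / (80.4 − 44.3)
  = 0.7505 / 36.10 = 0.02079 h⁻¹
t½ = ln2 / k = 0.693147 / 0.02079 = 33.34 h

33.34 h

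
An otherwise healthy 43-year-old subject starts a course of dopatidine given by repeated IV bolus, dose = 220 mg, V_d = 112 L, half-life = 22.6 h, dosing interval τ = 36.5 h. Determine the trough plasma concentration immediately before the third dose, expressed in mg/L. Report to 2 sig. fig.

C₀ per dose = Dose / Vd = 220 / 112 = 1.964 mg/L
k = ln2 / t½ = 0.693147 / 22.6 = 0.03067 h⁻¹
Fraction remaining after one interval: r = e^(−kτ) = e^(−0.03067 × 36.5) = 0.3265
Before dose 3, 2 doses have been given (aged 1τ, 2τ).
C_trough = C₀ × (r + r²) = 1.964 × (0.3265 + 0.1066) = 0.8506 mg/L

0.85 mg/L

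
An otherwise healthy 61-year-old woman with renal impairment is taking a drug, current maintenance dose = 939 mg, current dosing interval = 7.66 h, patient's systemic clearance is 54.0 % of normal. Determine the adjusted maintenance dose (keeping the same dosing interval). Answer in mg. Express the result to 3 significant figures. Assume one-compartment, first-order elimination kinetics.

507 mg

To keep the same average steady-state level, dosing rate must scale with clearance.
CL ratio = 54.0 / 100 = 0.5400
New dose (same interval) = 939 × 0.5400 = 507.1 mg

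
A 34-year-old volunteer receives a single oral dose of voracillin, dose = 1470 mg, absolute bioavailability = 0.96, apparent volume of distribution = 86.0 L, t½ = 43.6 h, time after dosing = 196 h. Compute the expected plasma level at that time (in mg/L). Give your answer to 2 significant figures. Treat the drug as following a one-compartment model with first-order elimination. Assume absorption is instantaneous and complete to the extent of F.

0.73 mg/L

Amount reaching circulation = F × Dose = 0.96 × 1470 = 1411 mg
C₀ = F·Dose / Vd = 1411 / 86.0 = 16.41 mg/L
k = ln2 / t½ = 0.693147 / 43.6 = 0.01590 h⁻¹
C = C₀ · e^(−k·t) = 16.41 × e^(−0.01590 × 196)
  = 16.41 × 0.04432 = 0.7273 mg/L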